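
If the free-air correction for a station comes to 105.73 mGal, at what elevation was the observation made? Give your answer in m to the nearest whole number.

h = 105.73 / 0.3086 = 342.61 m

343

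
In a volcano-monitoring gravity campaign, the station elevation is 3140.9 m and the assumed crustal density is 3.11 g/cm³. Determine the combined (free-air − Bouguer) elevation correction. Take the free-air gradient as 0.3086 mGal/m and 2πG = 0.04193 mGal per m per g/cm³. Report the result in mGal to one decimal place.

Combined gradient = 0.3086 − 0.04193 × 3.11 = 0.1781977 mGal/m
Combined elevation correction = 0.1781977 × 3140.9 = 559.7 mGal

559.7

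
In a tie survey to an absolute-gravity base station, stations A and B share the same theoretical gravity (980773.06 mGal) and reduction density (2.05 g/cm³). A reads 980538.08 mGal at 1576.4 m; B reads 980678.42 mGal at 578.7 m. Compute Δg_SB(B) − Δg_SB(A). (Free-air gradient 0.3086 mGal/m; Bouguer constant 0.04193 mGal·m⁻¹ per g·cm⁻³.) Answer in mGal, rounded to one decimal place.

Δg_SB(A) = 980538.08 − 980773.06 + 0.3086×1576.4 − 0.04193×2.05×1576.4 = 116.00 mGal
Δg_SB(B) = 980678.42 − 980773.06 + 0.3086×578.7 − 0.04193×2.05×578.7 = 34.20 mGal
Difference = 34.20 − (116.00) = -81.80 mGal

-81.8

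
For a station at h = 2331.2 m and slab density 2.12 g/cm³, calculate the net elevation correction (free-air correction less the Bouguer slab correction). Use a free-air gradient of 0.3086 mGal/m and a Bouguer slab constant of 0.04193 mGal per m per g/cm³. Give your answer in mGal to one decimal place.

512.2

Combined gradient = 0.3086 − 0.04193 × 2.12 = 0.2197084 mGal/m
Combined elevation correction = 0.2197084 × 2331.2 = 512.2 mGal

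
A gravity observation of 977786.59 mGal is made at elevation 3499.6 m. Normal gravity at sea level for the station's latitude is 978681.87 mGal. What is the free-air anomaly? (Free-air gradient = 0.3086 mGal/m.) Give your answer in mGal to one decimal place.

Free-air correction = 0.3086 × 3499.6 = 1079.98 mGal
Free-air anomaly = 977786.59 − 978681.87 + (1079.98) = 184.70 mGal

184.7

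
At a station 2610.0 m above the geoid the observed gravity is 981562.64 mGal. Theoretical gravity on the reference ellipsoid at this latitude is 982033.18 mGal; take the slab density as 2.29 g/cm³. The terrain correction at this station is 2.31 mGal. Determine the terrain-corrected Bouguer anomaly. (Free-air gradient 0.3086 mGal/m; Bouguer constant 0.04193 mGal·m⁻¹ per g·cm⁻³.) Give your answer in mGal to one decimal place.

Free-air correction = 0.3086 × 2610.0 = 805.45 mGal
Free-air anomaly = 981562.64 − 982033.18 + (805.45) = 334.91 mGal
Bouguer slab correction = 0.04193 × 2.29 × 2610.0 = 250.61 mGal
Simple Bouguer anomaly = 334.91 − (250.61) = 84.30 mGal
Complete Bouguer anomaly = 84.30 + 2.31 = 86.61 mGal

86.6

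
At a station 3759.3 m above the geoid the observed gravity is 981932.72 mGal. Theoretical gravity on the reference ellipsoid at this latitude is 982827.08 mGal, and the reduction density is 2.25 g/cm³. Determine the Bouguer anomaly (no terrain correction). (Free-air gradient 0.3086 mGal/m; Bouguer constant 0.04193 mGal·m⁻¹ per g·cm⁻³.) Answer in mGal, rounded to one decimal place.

Free-air correction = 0.3086 × 3759.3 = 1160.12 mGal
Free-air anomaly = 981932.72 − 982827.08 + (1160.12) = 265.76 mGal
Bouguer slab correction = 0.04193 × 2.25 × 3759.3 = 354.66 mGal
Simple Bouguer anomaly = 265.76 − (354.66) = -88.90 mGal

-88.9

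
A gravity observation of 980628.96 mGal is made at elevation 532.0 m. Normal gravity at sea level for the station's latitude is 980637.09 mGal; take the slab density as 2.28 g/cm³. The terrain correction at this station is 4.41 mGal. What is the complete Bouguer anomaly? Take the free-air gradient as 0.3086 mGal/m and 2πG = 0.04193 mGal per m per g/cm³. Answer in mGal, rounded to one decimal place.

109.6

Free-air correction = 0.3086 × 532.0 = 164.18 mGal
Free-air anomaly = 980628.96 − 980637.09 + (164.18) = 156.05 mGal
Bouguer slab correction = 0.04193 × 2.28 × 532.0 = 50.86 mGal
Simple Bouguer anomaly = 156.05 − (50.86) = 105.19 mGal
Complete Bouguer anomaly = 105.19 + 4.41 = 109.60 mGal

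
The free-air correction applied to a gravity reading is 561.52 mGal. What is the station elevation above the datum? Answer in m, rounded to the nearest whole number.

h = 561.52 / 0.3086 = 1819.57 m

1820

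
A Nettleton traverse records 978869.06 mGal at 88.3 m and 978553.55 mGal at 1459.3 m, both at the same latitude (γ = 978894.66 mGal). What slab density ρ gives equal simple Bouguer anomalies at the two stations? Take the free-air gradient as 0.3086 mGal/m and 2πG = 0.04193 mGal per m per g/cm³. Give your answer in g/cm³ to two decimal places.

1.87

Δg_obs = 978553.55 − 978869.06 = -315.51 mGal over Δh = 1459.3 − 88.3 = 1371.0 m
Equal Bouguer anomalies ⇒ Δg_obs + (0.3086 − 0.04193ρ)·Δh = 0
0.3086 − 0.04193ρ = −Δg_obs/Δh = 0.23013
ρ = (0.3086 − 0.23013) / 0.04193 = 1.87 g/cm³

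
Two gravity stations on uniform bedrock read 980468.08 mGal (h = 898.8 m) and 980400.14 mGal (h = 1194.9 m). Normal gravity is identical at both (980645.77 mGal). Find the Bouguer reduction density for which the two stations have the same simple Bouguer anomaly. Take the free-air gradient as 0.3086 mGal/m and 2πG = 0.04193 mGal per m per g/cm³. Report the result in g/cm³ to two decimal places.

1.89

Δg_obs = 980400.14 − 980468.08 = -67.94 mGal over Δh = 1194.9 − 898.8 = 296.1 m
Equal Bouguer anomalies ⇒ Δg_obs + (0.3086 − 0.04193ρ)·Δh = 0
0.3086 − 0.04193ρ = −Δg_obs/Δh = 0.22945
ρ = (0.3086 − 0.22945) / 0.04193 = 1.89 g/cm³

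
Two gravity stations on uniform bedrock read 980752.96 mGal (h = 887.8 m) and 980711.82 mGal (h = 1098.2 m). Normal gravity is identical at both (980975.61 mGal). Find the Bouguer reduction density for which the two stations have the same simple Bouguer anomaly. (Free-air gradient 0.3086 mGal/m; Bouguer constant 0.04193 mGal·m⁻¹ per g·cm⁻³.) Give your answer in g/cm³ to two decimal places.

2.70

Δg_obs = 980711.82 − 980752.96 = -41.14 mGal over Δh = 1098.2 − 887.8 = 210.4 m
Equal Bouguer anomalies ⇒ Δg_obs + (0.3086 − 0.04193ρ)·Δh = 0
0.3086 − 0.04193ρ = −Δg_obs/Δh = 0.19553
ρ = (0.3086 − 0.19553) / 0.04193 = 2.70 g/cm³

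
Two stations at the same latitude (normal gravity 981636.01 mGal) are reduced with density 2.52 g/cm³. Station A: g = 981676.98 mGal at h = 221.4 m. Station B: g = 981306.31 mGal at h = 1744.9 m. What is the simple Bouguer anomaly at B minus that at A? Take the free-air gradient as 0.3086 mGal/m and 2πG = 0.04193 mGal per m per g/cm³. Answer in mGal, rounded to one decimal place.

Δg_SB(A) = 981676.98 − 981636.01 + 0.3086×221.4 − 0.04193×2.52×221.4 = 85.90 mGal
Δg_SB(B) = 981306.31 − 981636.01 + 0.3086×1744.9 − 0.04193×2.52×1744.9 = 24.40 mGal
Difference = 24.40 − (85.90) = -61.50 mGal

-61.5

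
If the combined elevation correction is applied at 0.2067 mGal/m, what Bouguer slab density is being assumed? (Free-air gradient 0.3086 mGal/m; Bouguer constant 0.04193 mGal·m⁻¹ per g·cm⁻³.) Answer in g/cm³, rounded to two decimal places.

2.43

0.2067 = 0.3086 − 0.04193 × ρ
ρ = (0.3086 − 0.2067) / 0.04193 = 2.43 g/cm³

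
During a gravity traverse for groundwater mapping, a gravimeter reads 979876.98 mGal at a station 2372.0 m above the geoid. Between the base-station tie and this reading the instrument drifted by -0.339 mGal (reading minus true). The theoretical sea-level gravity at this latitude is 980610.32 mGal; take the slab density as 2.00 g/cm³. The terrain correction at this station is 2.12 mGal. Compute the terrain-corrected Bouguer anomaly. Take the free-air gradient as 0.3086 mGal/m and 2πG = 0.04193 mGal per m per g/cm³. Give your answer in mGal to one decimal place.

-197.8

Drift-corrected reading = 979876.98 − (-0.339) = 979877.319 mGal
Free-air correction = 0.3086 × 2372.0 = 732.00 mGal
Free-air anomaly = 979877.319 − 980610.32 + (732.00) = -1.001 mGal
Bouguer slab correction = 0.04193 × 2.00 × 2372.0 = 198.92 mGal
Simple Bouguer anomaly = -1.001 − (198.92) = -199.921 mGal
Complete Bouguer anomaly = -199.921 + 2.12 = -197.801 mGal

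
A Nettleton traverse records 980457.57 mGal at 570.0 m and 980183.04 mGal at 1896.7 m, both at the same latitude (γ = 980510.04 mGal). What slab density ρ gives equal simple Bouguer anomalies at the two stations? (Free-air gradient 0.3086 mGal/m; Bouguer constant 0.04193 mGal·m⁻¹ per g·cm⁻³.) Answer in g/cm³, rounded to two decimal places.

Δg_obs = 980183.04 − 980457.57 = -274.53 mGal over Δh = 1896.7 − 570.0 = 1326.7 m
Equal Bouguer anomalies ⇒ Δg_obs + (0.3086 − 0.04193ρ)·Δh = 0
0.3086 − 0.04193ρ = −Δg_obs/Δh = 0.20693
ρ = (0.3086 − 0.20693) / 0.04193 = 2.42 g/cm³

2.42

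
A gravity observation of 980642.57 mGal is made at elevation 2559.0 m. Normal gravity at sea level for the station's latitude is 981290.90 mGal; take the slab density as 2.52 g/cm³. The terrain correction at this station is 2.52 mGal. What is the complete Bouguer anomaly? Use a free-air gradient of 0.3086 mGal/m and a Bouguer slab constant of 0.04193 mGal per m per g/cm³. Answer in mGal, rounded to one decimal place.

-126.5

Free-air correction = 0.3086 × 2559.0 = 789.71 mGal
Free-air anomaly = 980642.57 − 981290.90 + (789.71) = 141.38 mGal
Bouguer slab correction = 0.04193 × 2.52 × 2559.0 = 270.39 mGal
Simple Bouguer anomaly = 141.38 − (270.39) = -129.01 mGal
Complete Bouguer anomaly = -129.01 + 2.52 = -126.49 mGal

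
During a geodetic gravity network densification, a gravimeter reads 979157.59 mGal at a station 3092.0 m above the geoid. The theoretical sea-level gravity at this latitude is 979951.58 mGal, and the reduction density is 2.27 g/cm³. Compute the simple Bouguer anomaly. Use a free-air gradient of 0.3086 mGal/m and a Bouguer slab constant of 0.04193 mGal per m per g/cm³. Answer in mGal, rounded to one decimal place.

-134.1

Free-air correction = 0.3086 × 3092.0 = 954.19 mGal
Free-air anomaly = 979157.59 − 979951.58 + (954.19) = 160.20 mGal
Bouguer slab correction = 0.04193 × 2.27 × 3092.0 = 294.30 mGal
Simple Bouguer anomaly = 160.20 − (294.30) = -134.10 mGal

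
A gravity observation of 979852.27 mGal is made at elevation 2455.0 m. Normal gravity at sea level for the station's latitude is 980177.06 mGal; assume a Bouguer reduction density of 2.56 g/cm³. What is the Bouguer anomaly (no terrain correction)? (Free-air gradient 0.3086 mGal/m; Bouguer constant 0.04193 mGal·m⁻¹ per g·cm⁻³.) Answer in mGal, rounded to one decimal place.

169.3

Free-air correction = 0.3086 × 2455.0 = 757.61 mGal
Free-air anomaly = 979852.27 − 980177.06 + (757.61) = 432.82 mGal
Bouguer slab correction = 0.04193 × 2.56 × 2455.0 = 263.52 mGal
Simple Bouguer anomaly = 432.82 − (263.52) = 169.30 mGal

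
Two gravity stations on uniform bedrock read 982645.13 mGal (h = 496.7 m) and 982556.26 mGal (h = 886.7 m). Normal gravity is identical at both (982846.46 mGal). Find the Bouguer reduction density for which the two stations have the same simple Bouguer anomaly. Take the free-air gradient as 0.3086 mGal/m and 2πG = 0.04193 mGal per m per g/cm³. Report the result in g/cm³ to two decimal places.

Δg_obs = 982556.26 − 982645.13 = -88.87 mGal over Δh = 886.7 − 496.7 = 390.0 m
Equal Bouguer anomalies ⇒ Δg_obs + (0.3086 − 0.04193ρ)·Δh = 0
0.3086 − 0.04193ρ = −Δg_obs/Δh = 0.22787
ρ = (0.3086 − 0.22787) / 0.04193 = 1.93 g/cm³

1.93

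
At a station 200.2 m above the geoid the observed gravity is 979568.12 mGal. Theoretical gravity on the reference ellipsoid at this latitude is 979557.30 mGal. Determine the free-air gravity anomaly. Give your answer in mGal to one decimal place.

72.6

Free-air correction = 0.3086 × 200.2 = 61.78 mGal
Free-air anomaly = 979568.12 − 979557.30 + (61.78) = 72.60 mGal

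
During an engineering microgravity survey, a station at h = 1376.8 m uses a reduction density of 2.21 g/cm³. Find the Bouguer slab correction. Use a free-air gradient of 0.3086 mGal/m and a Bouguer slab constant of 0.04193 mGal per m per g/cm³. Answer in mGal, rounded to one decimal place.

Bouguer slab correction = 0.04193 × 2.21 × 1376.8 = 127.6 mGal

127.6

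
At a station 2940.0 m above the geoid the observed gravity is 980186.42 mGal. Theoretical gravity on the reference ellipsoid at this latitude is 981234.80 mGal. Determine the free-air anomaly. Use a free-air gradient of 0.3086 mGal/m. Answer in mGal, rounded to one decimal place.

Free-air correction = 0.3086 × 2940.0 = 907.28 mGal
Free-air anomaly = 980186.42 − 981234.80 + (907.28) = -141.10 mGal

-141.1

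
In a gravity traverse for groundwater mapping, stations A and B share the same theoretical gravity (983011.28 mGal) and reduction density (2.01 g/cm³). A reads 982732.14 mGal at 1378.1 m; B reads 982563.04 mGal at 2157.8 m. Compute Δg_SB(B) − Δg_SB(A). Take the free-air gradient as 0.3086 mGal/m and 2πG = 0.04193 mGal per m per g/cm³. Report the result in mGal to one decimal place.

Δg_SB(A) = 982732.14 − 983011.28 + 0.3086×1378.1 − 0.04193×2.01×1378.1 = 30.00 mGal
Δg_SB(B) = 982563.04 − 983011.28 + 0.3086×2157.8 − 0.04193×2.01×2157.8 = 35.80 mGal
Difference = 35.80 − (30.00) = 5.80 mGal

5.8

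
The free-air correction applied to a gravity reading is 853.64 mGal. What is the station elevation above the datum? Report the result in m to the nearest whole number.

2766

h = 853.64 / 0.3086 = 2766.17 m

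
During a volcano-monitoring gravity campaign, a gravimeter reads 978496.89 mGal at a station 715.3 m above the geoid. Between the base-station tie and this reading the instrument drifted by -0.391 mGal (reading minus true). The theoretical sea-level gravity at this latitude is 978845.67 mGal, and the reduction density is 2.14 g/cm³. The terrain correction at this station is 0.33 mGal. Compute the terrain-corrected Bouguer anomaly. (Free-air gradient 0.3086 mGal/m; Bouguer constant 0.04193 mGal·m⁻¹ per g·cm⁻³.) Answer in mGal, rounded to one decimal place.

-191.5

Drift-corrected reading = 978496.89 − (-0.391) = 978497.281 mGal
Free-air correction = 0.3086 × 715.3 = 220.74 mGal
Free-air anomaly = 978497.281 − 978845.67 + (220.74) = -127.649 mGal
Bouguer slab correction = 0.04193 × 2.14 × 715.3 = 64.18 mGal
Simple Bouguer anomaly = -127.649 − (64.18) = -191.829 mGal
Complete Bouguer anomaly = -191.829 + 0.33 = -191.499 mGal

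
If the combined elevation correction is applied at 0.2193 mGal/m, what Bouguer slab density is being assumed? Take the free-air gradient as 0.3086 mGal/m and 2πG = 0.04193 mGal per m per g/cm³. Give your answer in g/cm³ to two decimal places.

2.13

0.2193 = 0.3086 − 0.04193 × ρ
ρ = (0.3086 − 0.2193) / 0.04193 = 2.13 g/cm³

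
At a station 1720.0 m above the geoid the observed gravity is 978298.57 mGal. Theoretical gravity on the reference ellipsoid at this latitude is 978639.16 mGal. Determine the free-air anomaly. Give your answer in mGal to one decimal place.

190.2

Free-air correction = 0.3086 × 1720.0 = 530.79 mGal
Free-air anomaly = 978298.57 − 978639.16 + (530.79) = 190.20 mGal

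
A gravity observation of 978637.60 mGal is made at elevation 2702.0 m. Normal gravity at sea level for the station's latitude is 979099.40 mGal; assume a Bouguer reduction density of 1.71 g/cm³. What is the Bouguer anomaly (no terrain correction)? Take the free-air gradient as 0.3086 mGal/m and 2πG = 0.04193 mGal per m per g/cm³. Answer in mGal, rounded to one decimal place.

Free-air correction = 0.3086 × 2702.0 = 833.84 mGal
Free-air anomaly = 978637.60 − 979099.40 + (833.84) = 372.04 mGal
Bouguer slab correction = 0.04193 × 1.71 × 2702.0 = 193.73 mGal
Simple Bouguer anomaly = 372.04 − (193.73) = 178.31 mGal

178.3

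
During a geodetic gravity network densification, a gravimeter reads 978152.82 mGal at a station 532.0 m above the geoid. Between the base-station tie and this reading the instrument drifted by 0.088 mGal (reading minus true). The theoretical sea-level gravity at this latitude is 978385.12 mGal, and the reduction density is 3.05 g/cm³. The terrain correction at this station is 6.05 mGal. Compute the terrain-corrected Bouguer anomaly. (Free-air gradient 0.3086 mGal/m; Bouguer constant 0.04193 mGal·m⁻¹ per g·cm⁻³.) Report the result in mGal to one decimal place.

Drift-corrected reading = 978152.82 − (0.088) = 978152.732 mGal
Free-air correction = 0.3086 × 532.0 = 164.18 mGal
Free-air anomaly = 978152.732 − 978385.12 + (164.18) = -68.208 mGal
Bouguer slab correction = 0.04193 × 3.05 × 532.0 = 68.04 mGal
Simple Bouguer anomaly = -68.208 − (68.04) = -136.248 mGal
Complete Bouguer anomaly = -136.248 + 6.05 = -130.198 mGal

-130.2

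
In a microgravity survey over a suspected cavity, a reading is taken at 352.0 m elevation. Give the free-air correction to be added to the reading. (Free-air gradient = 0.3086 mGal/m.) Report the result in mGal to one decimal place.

Free-air correction = 0.3086 × 352.0 = 108.6 mGal

108.6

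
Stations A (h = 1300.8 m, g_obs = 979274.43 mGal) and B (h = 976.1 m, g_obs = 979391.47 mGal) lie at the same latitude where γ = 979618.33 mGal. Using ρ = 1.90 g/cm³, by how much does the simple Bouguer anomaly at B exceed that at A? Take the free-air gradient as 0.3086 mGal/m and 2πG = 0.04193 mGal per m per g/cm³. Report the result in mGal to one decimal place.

Δg_SB(A) = 979274.43 − 979618.33 + 0.3086×1300.8 − 0.04193×1.90×1300.8 = -46.10 mGal
Δg_SB(B) = 979391.47 − 979618.33 + 0.3086×976.1 − 0.04193×1.90×976.1 = -3.40 mGal
Difference = -3.40 − (-46.10) = 42.70 mGal

42.7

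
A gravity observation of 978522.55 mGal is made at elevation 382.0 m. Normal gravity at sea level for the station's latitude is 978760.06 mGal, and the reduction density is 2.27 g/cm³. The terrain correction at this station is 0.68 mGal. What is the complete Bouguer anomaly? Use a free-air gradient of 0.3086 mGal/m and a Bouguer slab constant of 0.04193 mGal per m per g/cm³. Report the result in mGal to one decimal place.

-155.3

Free-air correction = 0.3086 × 382.0 = 117.89 mGal
Free-air anomaly = 978522.55 − 978760.06 + (117.89) = -119.62 mGal
Bouguer slab correction = 0.04193 × 2.27 × 382.0 = 36.36 mGal
Simple Bouguer anomaly = -119.62 − (36.36) = -155.98 mGal
Complete Bouguer anomaly = -155.98 + 0.68 = -155.30 mGal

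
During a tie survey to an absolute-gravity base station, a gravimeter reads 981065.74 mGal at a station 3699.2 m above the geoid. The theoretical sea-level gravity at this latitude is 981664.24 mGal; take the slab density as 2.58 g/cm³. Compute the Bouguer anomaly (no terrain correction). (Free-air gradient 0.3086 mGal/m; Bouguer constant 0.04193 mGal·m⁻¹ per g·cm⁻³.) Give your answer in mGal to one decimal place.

Free-air correction = 0.3086 × 3699.2 = 1141.57 mGal
Free-air anomaly = 981065.74 − 981664.24 + (1141.57) = 543.07 mGal
Bouguer slab correction = 0.04193 × 2.58 × 3699.2 = 400.18 mGal
Simple Bouguer anomaly = 543.07 − (400.18) = 142.89 mGal

142.9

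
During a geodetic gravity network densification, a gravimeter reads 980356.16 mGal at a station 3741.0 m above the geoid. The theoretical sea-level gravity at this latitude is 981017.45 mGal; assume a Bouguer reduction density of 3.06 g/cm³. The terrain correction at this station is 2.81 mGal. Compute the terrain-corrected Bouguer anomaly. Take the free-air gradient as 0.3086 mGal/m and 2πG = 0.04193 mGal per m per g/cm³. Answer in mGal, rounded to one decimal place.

16.0

Free-air correction = 0.3086 × 3741.0 = 1154.47 mGal
Free-air anomaly = 980356.16 − 981017.45 + (1154.47) = 493.18 mGal
Bouguer slab correction = 0.04193 × 3.06 × 3741.0 = 479.99 mGal
Simple Bouguer anomaly = 493.18 − (479.99) = 13.19 mGal
Complete Bouguer anomaly = 13.19 + 2.81 = 16.00 mGal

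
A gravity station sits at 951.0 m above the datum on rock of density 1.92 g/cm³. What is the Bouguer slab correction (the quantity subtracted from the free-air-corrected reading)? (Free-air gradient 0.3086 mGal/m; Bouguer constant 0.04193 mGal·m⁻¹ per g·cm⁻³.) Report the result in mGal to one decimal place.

76.6

Bouguer slab correction = 0.04193 × 1.92 × 951.0 = 76.6 mGal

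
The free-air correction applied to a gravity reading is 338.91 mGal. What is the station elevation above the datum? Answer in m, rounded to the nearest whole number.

1098

h = 338.91 / 0.3086 = 1098.22 m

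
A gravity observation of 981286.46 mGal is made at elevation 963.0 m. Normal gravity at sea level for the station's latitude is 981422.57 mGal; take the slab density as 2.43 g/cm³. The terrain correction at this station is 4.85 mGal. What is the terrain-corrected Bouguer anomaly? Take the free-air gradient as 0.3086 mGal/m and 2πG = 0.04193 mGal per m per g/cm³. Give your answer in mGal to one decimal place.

67.8

Free-air correction = 0.3086 × 963.0 = 297.18 mGal
Free-air anomaly = 981286.46 − 981422.57 + (297.18) = 161.07 mGal
Bouguer slab correction = 0.04193 × 2.43 × 963.0 = 98.12 mGal
Simple Bouguer anomaly = 161.07 − (98.12) = 62.95 mGal
Complete Bouguer anomaly = 62.95 + 4.85 = 67.80 mGal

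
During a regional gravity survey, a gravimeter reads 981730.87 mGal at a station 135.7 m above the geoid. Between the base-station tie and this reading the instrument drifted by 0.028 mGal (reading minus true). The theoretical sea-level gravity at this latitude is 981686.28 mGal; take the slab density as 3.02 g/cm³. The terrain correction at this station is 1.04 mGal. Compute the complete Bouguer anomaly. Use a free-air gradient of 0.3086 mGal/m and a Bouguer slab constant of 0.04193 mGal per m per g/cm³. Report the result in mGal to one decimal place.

70.3

Drift-corrected reading = 981730.87 − (0.028) = 981730.842 mGal
Free-air correction = 0.3086 × 135.7 = 41.88 mGal
Free-air anomaly = 981730.842 − 981686.28 + (41.88) = 86.442 mGal
Bouguer slab correction = 0.04193 × 3.02 × 135.7 = 17.18 mGal
Simple Bouguer anomaly = 86.442 − (17.18) = 69.262 mGal
Complete Bouguer anomaly = 69.262 + 1.04 = 70.302 mGal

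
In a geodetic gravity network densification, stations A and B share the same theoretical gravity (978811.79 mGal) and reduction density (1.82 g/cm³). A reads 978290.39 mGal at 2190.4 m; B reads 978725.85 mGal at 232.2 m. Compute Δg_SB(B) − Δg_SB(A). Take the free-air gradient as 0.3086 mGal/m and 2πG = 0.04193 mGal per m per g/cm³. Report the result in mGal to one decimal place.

Δg_SB(A) = 978290.39 − 978811.79 + 0.3086×2190.4 − 0.04193×1.82×2190.4 = -12.60 mGal
Δg_SB(B) = 978725.85 − 978811.79 + 0.3086×232.2 − 0.04193×1.82×232.2 = -32.00 mGal
Difference = -32.00 − (-12.60) = -19.40 mGal

-19.4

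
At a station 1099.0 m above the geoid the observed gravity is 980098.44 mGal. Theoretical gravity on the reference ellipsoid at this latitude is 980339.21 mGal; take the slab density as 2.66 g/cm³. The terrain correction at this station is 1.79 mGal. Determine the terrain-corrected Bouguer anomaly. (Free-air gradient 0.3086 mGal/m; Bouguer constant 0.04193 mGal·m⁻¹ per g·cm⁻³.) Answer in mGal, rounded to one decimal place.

Free-air correction = 0.3086 × 1099.0 = 339.15 mGal
Free-air anomaly = 980098.44 − 980339.21 + (339.15) = 98.38 mGal
Bouguer slab correction = 0.04193 × 2.66 × 1099.0 = 122.58 mGal
Simple Bouguer anomaly = 98.38 − (122.58) = -24.20 mGal
Complete Bouguer anomaly = -24.20 + 1.79 = -22.41 mGal

-22.4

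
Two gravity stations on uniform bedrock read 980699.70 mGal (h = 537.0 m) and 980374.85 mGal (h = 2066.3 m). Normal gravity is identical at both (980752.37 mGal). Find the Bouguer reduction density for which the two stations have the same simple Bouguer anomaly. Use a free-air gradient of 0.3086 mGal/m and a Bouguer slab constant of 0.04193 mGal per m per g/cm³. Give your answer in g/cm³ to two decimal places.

2.29

Δg_obs = 980374.85 − 980699.70 = -324.85 mGal over Δh = 2066.3 − 537.0 = 1529.3 m
Equal Bouguer anomalies ⇒ Δg_obs + (0.3086 − 0.04193ρ)·Δh = 0
0.3086 − 0.04193ρ = −Δg_obs/Δh = 0.21242
ρ = (0.3086 − 0.21242) / 0.04193 = 2.29 g/cm³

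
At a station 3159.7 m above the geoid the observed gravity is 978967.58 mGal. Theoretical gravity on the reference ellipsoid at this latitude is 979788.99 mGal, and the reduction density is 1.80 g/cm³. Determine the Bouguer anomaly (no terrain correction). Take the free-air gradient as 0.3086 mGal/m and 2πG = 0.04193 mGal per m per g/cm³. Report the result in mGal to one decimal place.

Free-air correction = 0.3086 × 3159.7 = 975.08 mGal
Free-air anomaly = 978967.58 − 979788.99 + (975.08) = 153.67 mGal
Bouguer slab correction = 0.04193 × 1.80 × 3159.7 = 238.48 mGal
Simple Bouguer anomaly = 153.67 − (238.48) = -84.81 mGal

-84.8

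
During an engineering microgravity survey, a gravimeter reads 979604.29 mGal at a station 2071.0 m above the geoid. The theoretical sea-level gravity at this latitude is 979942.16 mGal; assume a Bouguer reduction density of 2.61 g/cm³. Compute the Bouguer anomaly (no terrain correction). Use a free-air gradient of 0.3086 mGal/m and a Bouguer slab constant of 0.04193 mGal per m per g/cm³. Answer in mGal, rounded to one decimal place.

74.6

Free-air correction = 0.3086 × 2071.0 = 639.11 mGal
Free-air anomaly = 979604.29 − 979942.16 + (639.11) = 301.24 mGal
Bouguer slab correction = 0.04193 × 2.61 × 2071.0 = 226.64 mGal
Simple Bouguer anomaly = 301.24 − (226.64) = 74.60 mGal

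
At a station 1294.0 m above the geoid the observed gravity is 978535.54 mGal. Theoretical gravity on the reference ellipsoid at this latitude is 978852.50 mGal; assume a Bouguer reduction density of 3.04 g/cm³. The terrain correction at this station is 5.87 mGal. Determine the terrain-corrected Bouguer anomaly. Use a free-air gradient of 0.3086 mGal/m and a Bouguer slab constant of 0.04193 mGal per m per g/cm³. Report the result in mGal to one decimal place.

-76.7

Free-air correction = 0.3086 × 1294.0 = 399.33 mGal
Free-air anomaly = 978535.54 − 978852.50 + (399.33) = 82.37 mGal
Bouguer slab correction = 0.04193 × 3.04 × 1294.0 = 164.94 mGal
Simple Bouguer anomaly = 82.37 − (164.94) = -82.57 mGal
Complete Bouguer anomaly = -82.57 + 5.87 = -76.70 mGal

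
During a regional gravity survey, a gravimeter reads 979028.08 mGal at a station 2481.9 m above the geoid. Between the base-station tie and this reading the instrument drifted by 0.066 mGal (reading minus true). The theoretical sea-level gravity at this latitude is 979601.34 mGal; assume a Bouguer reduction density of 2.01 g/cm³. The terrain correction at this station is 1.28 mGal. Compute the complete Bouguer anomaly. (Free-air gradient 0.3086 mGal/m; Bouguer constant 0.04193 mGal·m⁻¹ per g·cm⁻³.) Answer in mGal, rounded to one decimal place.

-15.3

Drift-corrected reading = 979028.08 − (0.066) = 979028.014 mGal
Free-air correction = 0.3086 × 2481.9 = 765.91 mGal
Free-air anomaly = 979028.014 − 979601.34 + (765.91) = 192.584 mGal
Bouguer slab correction = 0.04193 × 2.01 × 2481.9 = 209.17 mGal
Simple Bouguer anomaly = 192.584 − (209.17) = -16.586 mGal
Complete Bouguer anomaly = -16.586 + 1.28 = -15.306 mGal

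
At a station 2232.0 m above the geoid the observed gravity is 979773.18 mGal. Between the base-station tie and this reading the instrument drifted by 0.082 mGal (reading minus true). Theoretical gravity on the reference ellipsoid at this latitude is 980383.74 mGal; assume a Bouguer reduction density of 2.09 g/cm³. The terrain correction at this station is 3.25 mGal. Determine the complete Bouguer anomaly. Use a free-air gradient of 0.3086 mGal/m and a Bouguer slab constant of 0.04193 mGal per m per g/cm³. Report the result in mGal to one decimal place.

Drift-corrected reading = 979773.18 − (0.082) = 979773.098 mGal
Free-air correction = 0.3086 × 2232.0 = 688.80 mGal
Free-air anomaly = 979773.098 − 980383.74 + (688.80) = 78.158 mGal
Bouguer slab correction = 0.04193 × 2.09 × 2232.0 = 195.60 mGal
Simple Bouguer anomaly = 78.158 − (195.60) = -117.442 mGal
Complete Bouguer anomaly = -117.442 + 3.25 = -114.192 mGal

-114.2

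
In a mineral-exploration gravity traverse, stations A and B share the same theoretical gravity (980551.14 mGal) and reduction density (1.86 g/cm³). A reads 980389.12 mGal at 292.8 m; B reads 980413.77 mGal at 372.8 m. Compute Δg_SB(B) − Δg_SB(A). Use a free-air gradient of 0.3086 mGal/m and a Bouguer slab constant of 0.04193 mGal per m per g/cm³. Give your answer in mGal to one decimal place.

43.1

Δg_SB(A) = 980389.12 − 980551.14 + 0.3086×292.8 − 0.04193×1.86×292.8 = -94.50 mGal
Δg_SB(B) = 980413.77 − 980551.14 + 0.3086×372.8 − 0.04193×1.86×372.8 = -51.40 mGal
Difference = -51.40 − (-94.50) = 43.10 mGal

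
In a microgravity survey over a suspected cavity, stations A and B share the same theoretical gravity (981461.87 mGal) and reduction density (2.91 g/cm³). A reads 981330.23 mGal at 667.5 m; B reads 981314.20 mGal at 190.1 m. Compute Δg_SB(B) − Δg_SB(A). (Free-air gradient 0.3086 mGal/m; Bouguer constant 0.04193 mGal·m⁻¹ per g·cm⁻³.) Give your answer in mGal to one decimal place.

Δg_SB(A) = 981330.23 − 981461.87 + 0.3086×667.5 − 0.04193×2.91×667.5 = -7.10 mGal
Δg_SB(B) = 981314.20 − 981461.87 + 0.3086×190.1 − 0.04193×2.91×190.1 = -112.20 mGal
Difference = -112.20 − (-7.10) = -105.10 mGal

-105.1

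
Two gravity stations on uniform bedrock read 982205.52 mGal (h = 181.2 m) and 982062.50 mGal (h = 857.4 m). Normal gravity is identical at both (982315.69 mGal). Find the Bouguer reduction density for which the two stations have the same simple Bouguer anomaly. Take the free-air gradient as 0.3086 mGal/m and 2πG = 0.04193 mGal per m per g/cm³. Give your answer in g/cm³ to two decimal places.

Δg_obs = 982062.50 − 982205.52 = -143.02 mGal over Δh = 857.4 − 181.2 = 676.2 m
Equal Bouguer anomalies ⇒ Δg_obs + (0.3086 − 0.04193ρ)·Δh = 0
0.3086 − 0.04193ρ = −Δg_obs/Δh = 0.21151
ρ = (0.3086 − 0.21151) / 0.04193 = 2.32 g/cm³

2.32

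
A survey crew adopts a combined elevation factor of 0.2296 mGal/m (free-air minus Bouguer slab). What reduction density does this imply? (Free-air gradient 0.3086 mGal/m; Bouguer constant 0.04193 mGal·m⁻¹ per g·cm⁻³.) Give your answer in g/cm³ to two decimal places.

0.2296 = 0.3086 − 0.04193 × ρ
ρ = (0.3086 − 0.2296) / 0.04193 = 1.88 g/cm³

1.88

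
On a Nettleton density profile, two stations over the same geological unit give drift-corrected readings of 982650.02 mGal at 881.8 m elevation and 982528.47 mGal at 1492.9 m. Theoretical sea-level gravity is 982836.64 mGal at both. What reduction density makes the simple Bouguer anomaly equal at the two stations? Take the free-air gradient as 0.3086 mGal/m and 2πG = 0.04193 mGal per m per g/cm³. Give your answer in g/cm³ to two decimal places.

Δg_obs = 982528.47 − 982650.02 = -121.55 mGal over Δh = 1492.9 − 881.8 = 611.1 m
Equal Bouguer anomalies ⇒ Δg_obs + (0.3086 − 0.04193ρ)·Δh = 0
0.3086 − 0.04193ρ = −Δg_obs/Δh = 0.19890
ρ = (0.3086 − 0.19890) / 0.04193 = 2.62 g/cm³

2.62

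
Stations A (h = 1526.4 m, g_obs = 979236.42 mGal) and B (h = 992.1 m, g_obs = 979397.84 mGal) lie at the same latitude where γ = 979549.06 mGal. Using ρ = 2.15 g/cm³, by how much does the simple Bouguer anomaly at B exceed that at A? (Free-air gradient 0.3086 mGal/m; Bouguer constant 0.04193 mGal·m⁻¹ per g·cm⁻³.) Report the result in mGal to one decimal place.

44.7

Δg_SB(A) = 979236.42 − 979549.06 + 0.3086×1526.4 − 0.04193×2.15×1526.4 = 20.80 mGal
Δg_SB(B) = 979397.84 − 979549.06 + 0.3086×992.1 − 0.04193×2.15×992.1 = 65.50 mGal
Difference = 65.50 − (20.80) = 44.70 mGal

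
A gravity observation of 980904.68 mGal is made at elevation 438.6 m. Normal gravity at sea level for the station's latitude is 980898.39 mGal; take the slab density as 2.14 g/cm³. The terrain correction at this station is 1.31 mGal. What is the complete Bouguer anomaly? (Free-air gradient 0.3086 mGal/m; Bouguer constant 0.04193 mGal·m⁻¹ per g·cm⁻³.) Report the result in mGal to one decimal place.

103.6

Free-air correction = 0.3086 × 438.6 = 135.35 mGal
Free-air anomaly = 980904.68 − 980898.39 + (135.35) = 141.64 mGal
Bouguer slab correction = 0.04193 × 2.14 × 438.6 = 39.36 mGal
Simple Bouguer anomaly = 141.64 − (39.36) = 102.28 mGal
Complete Bouguer anomaly = 102.28 + 1.31 = 103.59 mGal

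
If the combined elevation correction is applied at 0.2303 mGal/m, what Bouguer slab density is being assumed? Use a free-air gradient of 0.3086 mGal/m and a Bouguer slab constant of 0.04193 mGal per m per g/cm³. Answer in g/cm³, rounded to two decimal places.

0.2303 = 0.3086 − 0.04193 × ρ
ρ = (0.3086 − 0.2303) / 0.04193 = 1.87 g/cm³

1.87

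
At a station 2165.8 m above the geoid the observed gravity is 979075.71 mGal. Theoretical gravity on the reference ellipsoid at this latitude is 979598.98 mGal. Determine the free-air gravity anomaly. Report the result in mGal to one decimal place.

145.1

Free-air correction = 0.3086 × 2165.8 = 668.37 mGal
Free-air anomaly = 979075.71 − 979598.98 + (668.37) = 145.10 mGal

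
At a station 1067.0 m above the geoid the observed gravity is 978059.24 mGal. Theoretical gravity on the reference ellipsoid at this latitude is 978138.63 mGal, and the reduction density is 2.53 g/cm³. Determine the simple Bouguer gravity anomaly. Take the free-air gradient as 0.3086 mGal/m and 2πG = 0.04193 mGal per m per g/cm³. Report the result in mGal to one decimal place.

Free-air correction = 0.3086 × 1067.0 = 329.28 mGal
Free-air anomaly = 978059.24 − 978138.63 + (329.28) = 249.89 mGal
Bouguer slab correction = 0.04193 × 2.53 × 1067.0 = 113.19 mGal
Simple Bouguer anomaly = 249.89 − (113.19) = 136.70 mGal

136.7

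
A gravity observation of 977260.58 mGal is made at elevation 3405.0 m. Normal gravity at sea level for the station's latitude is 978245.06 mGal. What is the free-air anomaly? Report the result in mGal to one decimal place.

66.3

Free-air correction = 0.3086 × 3405.0 = 1050.78 mGal
Free-air anomaly = 977260.58 − 978245.06 + (1050.78) = 66.30 mGal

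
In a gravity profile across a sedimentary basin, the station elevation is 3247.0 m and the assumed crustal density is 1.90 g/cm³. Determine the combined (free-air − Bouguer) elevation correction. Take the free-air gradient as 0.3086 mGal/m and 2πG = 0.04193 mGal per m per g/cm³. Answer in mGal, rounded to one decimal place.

Combined gradient = 0.3086 − 0.04193 × 1.90 = 0.2289330 mGal/m
Combined elevation correction = 0.2289330 × 3247.0 = 743.3 mGal

743.3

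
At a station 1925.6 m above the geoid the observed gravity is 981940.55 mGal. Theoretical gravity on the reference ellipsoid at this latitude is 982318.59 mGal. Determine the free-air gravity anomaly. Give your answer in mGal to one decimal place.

216.2

Free-air correction = 0.3086 × 1925.6 = 594.24 mGal
Free-air anomaly = 981940.55 − 982318.59 + (594.24) = 216.20 mGal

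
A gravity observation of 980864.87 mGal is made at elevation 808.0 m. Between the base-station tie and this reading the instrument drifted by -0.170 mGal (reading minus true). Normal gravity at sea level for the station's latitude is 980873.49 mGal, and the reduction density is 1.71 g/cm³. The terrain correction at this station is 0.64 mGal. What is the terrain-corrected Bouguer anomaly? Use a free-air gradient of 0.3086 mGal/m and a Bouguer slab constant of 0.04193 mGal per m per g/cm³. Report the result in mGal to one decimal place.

183.6

Drift-corrected reading = 980864.87 − (-0.170) = 980865.040 mGal
Free-air correction = 0.3086 × 808.0 = 249.35 mGal
Free-air anomaly = 980865.040 − 980873.49 + (249.35) = 240.900 mGal
Bouguer slab correction = 0.04193 × 1.71 × 808.0 = 57.93 mGal
Simple Bouguer anomaly = 240.900 − (57.93) = 182.970 mGal
Complete Bouguer anomaly = 182.970 + 0.64 = 183.610 mGal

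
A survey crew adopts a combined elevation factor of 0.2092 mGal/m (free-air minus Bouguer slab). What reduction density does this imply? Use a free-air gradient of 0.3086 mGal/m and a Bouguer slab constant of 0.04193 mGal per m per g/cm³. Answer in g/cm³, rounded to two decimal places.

2.37

0.2092 = 0.3086 − 0.04193 × ρ
ρ = (0.3086 − 0.2092) / 0.04193 = 2.37 g/cm³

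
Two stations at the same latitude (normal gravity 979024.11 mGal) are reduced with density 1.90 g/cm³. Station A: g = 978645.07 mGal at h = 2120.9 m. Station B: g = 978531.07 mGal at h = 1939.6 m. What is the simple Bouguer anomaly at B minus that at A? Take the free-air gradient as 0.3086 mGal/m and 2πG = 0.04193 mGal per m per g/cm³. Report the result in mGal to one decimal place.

-155.5

Δg_SB(A) = 978645.07 − 979024.11 + 0.3086×2120.9 − 0.04193×1.90×2120.9 = 106.50 mGal
Δg_SB(B) = 978531.07 − 979024.11 + 0.3086×1939.6 − 0.04193×1.90×1939.6 = -49.00 mGal
Difference = -49.00 − (106.50) = -155.50 mGal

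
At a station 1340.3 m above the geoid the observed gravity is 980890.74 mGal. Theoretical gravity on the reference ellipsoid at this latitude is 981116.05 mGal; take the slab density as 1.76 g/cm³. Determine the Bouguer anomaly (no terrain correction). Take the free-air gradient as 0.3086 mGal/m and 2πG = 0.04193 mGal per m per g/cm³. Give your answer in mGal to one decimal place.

89.4

Free-air correction = 0.3086 × 1340.3 = 413.62 mGal
Free-air anomaly = 980890.74 − 981116.05 + (413.62) = 188.31 mGal
Bouguer slab correction = 0.04193 × 1.76 × 1340.3 = 98.91 mGal
Simple Bouguer anomaly = 188.31 − (98.91) = 89.40 mGal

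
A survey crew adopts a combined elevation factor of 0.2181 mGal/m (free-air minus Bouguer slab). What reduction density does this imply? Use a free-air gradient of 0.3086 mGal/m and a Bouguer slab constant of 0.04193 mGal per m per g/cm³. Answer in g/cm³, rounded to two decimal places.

0.2181 = 0.3086 − 0.04193 × ρ
ρ = (0.3086 − 0.2181) / 0.04193 = 2.16 g/cm³

2.16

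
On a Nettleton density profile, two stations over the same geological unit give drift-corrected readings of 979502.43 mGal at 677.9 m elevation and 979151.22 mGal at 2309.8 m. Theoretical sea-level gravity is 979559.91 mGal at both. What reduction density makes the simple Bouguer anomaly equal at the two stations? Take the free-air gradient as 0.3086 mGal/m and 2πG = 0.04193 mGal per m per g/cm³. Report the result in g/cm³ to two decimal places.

2.23

Δg_obs = 979151.22 − 979502.43 = -351.21 mGal over Δh = 2309.8 − 677.9 = 1631.9 m
Equal Bouguer anomalies ⇒ Δg_obs + (0.3086 − 0.04193ρ)·Δh = 0
0.3086 − 0.04193ρ = −Δg_obs/Δh = 0.21522
ρ = (0.3086 − 0.21522) / 0.04193 = 2.23 g/cm³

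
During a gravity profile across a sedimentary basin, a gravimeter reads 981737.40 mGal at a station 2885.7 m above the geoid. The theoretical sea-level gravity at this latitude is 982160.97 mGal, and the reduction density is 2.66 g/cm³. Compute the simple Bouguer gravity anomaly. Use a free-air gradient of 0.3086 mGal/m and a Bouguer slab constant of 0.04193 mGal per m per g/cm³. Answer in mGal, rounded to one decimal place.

145.1

Free-air correction = 0.3086 × 2885.7 = 890.53 mGal
Free-air anomaly = 981737.40 − 982160.97 + (890.53) = 466.96 mGal
Bouguer slab correction = 0.04193 × 2.66 × 2885.7 = 321.85 mGal
Simple Bouguer anomaly = 466.96 − (321.85) = 145.11 mGal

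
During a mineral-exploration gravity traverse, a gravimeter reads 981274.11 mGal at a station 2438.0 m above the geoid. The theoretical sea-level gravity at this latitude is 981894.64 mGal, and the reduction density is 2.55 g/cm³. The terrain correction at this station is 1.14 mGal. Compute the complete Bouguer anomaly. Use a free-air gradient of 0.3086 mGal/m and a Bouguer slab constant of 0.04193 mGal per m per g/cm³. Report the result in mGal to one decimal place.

-127.7

Free-air correction = 0.3086 × 2438.0 = 752.37 mGal
Free-air anomaly = 981274.11 − 981894.64 + (752.37) = 131.84 mGal
Bouguer slab correction = 0.04193 × 2.55 × 2438.0 = 260.67 mGal
Simple Bouguer anomaly = 131.84 − (260.67) = -128.83 mGal
Complete Bouguer anomaly = -128.83 + 1.14 = -127.69 mGal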